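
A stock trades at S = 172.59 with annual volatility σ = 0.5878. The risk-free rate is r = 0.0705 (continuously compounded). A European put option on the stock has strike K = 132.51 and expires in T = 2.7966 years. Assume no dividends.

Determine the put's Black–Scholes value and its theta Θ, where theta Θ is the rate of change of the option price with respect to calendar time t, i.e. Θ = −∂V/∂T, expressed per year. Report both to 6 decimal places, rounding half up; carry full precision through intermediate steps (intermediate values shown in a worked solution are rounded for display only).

price = 26.310453
Θ = -3.723554

σ√T = 0.5878·√2.7966 = 0.982980
d₁ = (ln(S/K) + (r+σ²/2)T) / (σ√T) = (ln(172.59/132.51) + (0.0705+0.5878²/2)·2.7966) / 0.982980 = (0.264261 + 0.680285) / 0.982980 = 0.960900
d₂ = d₁ − σ√T = 0.960900 − 0.982980 = -0.022080
e^{−rT} = e^{−0.0705·2.7966} = 0.821059
N(−d₁) = 0.168301,  N(−d₂) = 0.508808
Put price V = K·e^{−rT}·N(−d₂) − S·N(−d₁) = 55.357545 − 29.047091 = 26.310453
φ(d₁) = (1/√(2π))·e^{−d₁²/2} = 0.251427
Θ = −S·φ(d₁)·σ/(2√T) + r·K·e^{−rT}·N(−d₂) = −7.626261 + 3.902707 = -3.723554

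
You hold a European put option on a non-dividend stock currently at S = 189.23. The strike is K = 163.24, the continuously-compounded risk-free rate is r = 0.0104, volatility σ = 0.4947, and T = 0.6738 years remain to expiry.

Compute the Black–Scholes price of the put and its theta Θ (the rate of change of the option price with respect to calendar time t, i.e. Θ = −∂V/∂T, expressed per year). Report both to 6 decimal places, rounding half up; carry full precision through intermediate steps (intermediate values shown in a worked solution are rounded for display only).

σ√T = 0.4947·√0.6738 = 0.406076
d₁ = (ln(S/K) + (r+σ²/2)T) / (σ√T) = (ln(189.23/163.24) + (0.0104+0.4947²/2)·0.6738) / 0.406076 = (0.147742 + 0.089456) / 0.406076 = 0.584122
d₂ = d₁ − σ√T = 0.584122 − 0.406076 = 0.178046
e^{−rT} = e^{−0.0104·0.6738} = 0.993017
N(−d₁) = 0.279569,  N(−d₂) = 0.429343
Put price V = K·e^{−rT}·N(−d₂) − S·N(−d₁) = 69.596593 − 52.902843 = 16.693750
φ(d₁) = (1/√(2π))·e^{−d₁²/2} = 0.336372
Θ = −S·φ(d₁)·σ/(2√T) + r·K·e^{−rT}·N(−d₂) = −19.180330 + 0.723805 = -18.456525

price = 16.693750
Θ = -18.456525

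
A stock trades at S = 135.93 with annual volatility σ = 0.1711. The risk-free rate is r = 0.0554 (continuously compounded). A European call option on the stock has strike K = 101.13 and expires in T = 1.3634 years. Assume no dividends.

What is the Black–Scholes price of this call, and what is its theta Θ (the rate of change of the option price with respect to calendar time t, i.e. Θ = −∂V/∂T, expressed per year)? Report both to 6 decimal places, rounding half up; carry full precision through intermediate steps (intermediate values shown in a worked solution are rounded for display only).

price = 42.433819
Θ = -5.574712

σ√T = 0.1711·√1.3634 = 0.199784
d₁ = (ln(S/K) + (r+σ²/2)T) / (σ√T) = (ln(135.93/101.13) + (0.0554+0.1711²/2)·1.3634) / 0.199784 = (0.295733 + 0.095489) / 0.199784 = 1.958223
d₂ = d₁ − σ√T = 1.958223 − 0.199784 = 1.758439
e^{−rT} = e^{−0.0554·1.3634} = 0.927250
N(d₁) = 0.974898,  N(d₂) = 0.960664
Call price V = S·N(d₁) − K·e^{−rT}·N(d₂) = 132.517896 − 90.084077 = 42.433819
φ(d₁) = (1/√(2π))·e^{−d₁²/2} = 0.058645
Θ = −S·φ(d₁)·σ/(2√T) − r·K·e^{−rT}·N(d₂) = −0.584054 − 4.990658 = -5.574712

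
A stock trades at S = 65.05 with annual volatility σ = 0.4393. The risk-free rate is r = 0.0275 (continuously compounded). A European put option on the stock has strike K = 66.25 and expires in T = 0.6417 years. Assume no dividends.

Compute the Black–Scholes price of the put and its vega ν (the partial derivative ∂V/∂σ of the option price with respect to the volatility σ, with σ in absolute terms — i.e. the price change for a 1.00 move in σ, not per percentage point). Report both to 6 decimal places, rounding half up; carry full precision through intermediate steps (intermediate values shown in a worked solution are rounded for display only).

price = 9.108956
ν = 20.475629

σ√T = 0.4393·√0.6417 = 0.351906
d₁ = (ln(S/K) + (r+σ²/2)T) / (σ√T) = (ln(65.05/66.25) + (0.0275+0.4393²/2)·0.6417) / 0.351906 = (-0.018279 + 0.079566) / 0.351906 = 0.174156
d₂ = d₁ − σ√T = 0.174156 − 0.351906 = -0.177751
e^{−rT} = e^{−0.0275·0.6417} = 0.982508
N(−d₁) = 0.430871,  N(−d₂) = 0.570541
Put price V = K·e^{−rT}·N(−d₂) − S·N(−d₁) = 37.137147 − 28.028191 = 9.108956
φ(d₁) = (1/√(2π))·e^{−d₁²/2} = 0.392938
ν = S·φ(d₁)·√T = 20.475629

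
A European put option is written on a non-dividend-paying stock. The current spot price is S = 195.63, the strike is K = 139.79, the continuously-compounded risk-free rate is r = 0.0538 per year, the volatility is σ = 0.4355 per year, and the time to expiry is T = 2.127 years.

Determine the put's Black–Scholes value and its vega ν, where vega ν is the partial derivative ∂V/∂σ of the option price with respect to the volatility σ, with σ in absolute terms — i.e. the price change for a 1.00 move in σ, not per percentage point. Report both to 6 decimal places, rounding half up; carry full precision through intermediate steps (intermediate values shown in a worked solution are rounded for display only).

σ√T = 0.4355·√2.127 = 0.635144
d₁ = (ln(S/K) + (r+σ²/2)T) / (σ√T) = (ln(195.63/139.79) + (0.0538+0.4355²/2)·2.127) / 0.635144 = (0.336084 + 0.316136) / 0.635144 = 1.026886
d₂ = d₁ − σ√T = 1.026886 − 0.635144 = 0.391743
e^{−rT} = e^{−0.0538·2.127} = 0.891872
N(−d₁) = 0.152237,  N(−d₂) = 0.347624
Put price V = K·e^{−rT}·N(−d₂) − S·N(−d₁) = 43.339979 − 29.782134 = 13.557845
φ(d₁) = (1/√(2π))·e^{−d₁²/2} = 0.235467
ν = S·φ(d₁)·√T = 67.181326

price = 13.557845
ν = 67.181326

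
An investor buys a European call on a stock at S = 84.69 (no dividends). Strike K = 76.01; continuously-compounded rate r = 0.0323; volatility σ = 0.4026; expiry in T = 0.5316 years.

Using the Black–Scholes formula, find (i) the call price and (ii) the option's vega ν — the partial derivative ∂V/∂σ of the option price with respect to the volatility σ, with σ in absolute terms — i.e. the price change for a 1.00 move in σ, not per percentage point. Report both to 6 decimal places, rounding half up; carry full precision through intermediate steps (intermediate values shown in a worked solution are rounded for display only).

σ√T = 0.4026·√0.5316 = 0.293539
d₁ = (ln(S/K) + (r+σ²/2)T) / (σ√T) = (ln(84.69/76.01) + (0.0323+0.4026²/2)·0.5316) / 0.293539 = (0.108133 + 0.060253) / 0.293539 = 0.573640
d₂ = d₁ − σ√T = 0.573640 − 0.293539 = 0.280101
e^{−rT} = e^{−0.0323·0.5316} = 0.982976
N(d₁) = 0.716894,  N(d₂) = 0.610300
Call price V = S·N(d₁) − K·e^{−rT}·N(d₂) = 60.713784 − 45.599172 = 15.114612
φ(d₁) = (1/√(2π))·e^{−d₁²/2} = 0.338419
ν = S·φ(d₁)·√T = 20.896788

price = 15.114612
ν = 20.896788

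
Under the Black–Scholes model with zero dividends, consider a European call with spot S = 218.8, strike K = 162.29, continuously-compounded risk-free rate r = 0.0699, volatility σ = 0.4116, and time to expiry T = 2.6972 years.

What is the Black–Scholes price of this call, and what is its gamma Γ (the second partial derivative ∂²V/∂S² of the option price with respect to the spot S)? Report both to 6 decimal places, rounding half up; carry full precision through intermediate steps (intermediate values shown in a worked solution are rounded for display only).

price = 99.869578
Γ = 0.001540

σ√T = 0.4116·√2.6972 = 0.675977
d₁ = (ln(S/K) + (r+σ²/2)T) / (σ√T) = (ln(218.8/162.29) + (0.0699+0.4116²/2)·2.6972) / 0.675977 = (0.298773 + 0.417007) / 0.675977 = 1.058882
d₂ = d₁ − σ√T = 1.058882 − 0.675977 = 0.382905
e^{−rT} = e^{−0.0699·2.6972} = 0.828172
N(d₁) = 0.855173,  N(d₂) = 0.649105
Call price V = S·N(d₁) − K·e^{−rT}·N(d₂) = 187.111909 − 87.242331 = 99.869578
φ(d₁) = (1/√(2π))·e^{−d₁²/2} = 0.227739
Γ = φ(d₁) / (S·σ·√T) = 0.001540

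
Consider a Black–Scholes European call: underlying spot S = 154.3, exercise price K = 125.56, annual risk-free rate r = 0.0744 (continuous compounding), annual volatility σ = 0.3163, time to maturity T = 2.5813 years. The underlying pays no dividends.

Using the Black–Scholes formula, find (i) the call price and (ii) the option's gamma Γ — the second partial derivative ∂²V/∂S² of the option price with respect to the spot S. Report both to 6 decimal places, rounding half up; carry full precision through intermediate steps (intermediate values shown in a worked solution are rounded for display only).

σ√T = 0.3163·√2.5813 = 0.508181
d₁ = (ln(S/K) + (r+σ²/2)T) / (σ√T) = (ln(154.3/125.56) + (0.0744+0.3163²/2)·2.5813) / 0.508181 = (0.206115 + 0.321173) / 0.508181 = 1.037598
d₂ = d₁ − σ√T = 1.037598 − 0.508181 = 0.529417
e^{−rT} = e^{−0.0744·2.5813} = 0.825267
N(d₁) = 0.850271,  N(d₂) = 0.701742
Call price V = S·N(d₁) − K·e^{−rT}·N(d₂) = 131.196881 − 72.714841 = 58.482040
φ(d₁) = (1/√(2π))·e^{−d₁²/2} = 0.232877
Γ = φ(d₁) / (S·σ·√T) = 0.002970

price = 58.482040
Γ = 0.002970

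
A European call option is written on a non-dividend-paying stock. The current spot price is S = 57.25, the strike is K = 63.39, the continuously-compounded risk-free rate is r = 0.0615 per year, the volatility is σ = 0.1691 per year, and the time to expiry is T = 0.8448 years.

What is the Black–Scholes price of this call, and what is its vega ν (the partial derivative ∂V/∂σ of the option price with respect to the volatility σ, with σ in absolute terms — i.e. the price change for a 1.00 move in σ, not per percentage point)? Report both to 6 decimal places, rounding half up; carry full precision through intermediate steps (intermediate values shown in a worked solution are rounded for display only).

σ√T = 0.1691·√0.8448 = 0.155425
d₁ = (ln(S/K) + (r+σ²/2)T) / (σ√T) = (ln(57.25/63.39) + (0.0615+0.1691²/2)·0.8448) / 0.155425 = (-0.101878 + 0.064034) / 0.155425 = -0.243493
d₂ = d₁ − σ√T = -0.243493 − 0.155425 = -0.398918
e^{−rT} = e^{−0.0615·0.8448} = 0.949371
N(d₁) = 0.403812,  N(d₂) = 0.344977
Call price V = S·N(d₁) − K·e^{−rT}·N(d₂) = 23.118229 − 20.760938 = 2.357291
φ(d₁) = (1/√(2π))·e^{−d₁²/2} = 0.387289
ν = S·φ(d₁)·√T = 20.379247

price = 2.357291
ν = 20.379247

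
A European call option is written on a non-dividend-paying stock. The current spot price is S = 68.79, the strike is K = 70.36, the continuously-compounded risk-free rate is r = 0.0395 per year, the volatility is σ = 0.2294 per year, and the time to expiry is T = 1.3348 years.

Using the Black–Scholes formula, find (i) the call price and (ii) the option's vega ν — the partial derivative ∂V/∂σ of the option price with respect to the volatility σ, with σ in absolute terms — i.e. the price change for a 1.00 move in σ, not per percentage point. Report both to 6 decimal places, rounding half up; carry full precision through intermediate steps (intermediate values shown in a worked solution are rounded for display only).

σ√T = 0.2294·√1.3348 = 0.265034
d₁ = (ln(S/K) + (r+σ²/2)T) / (σ√T) = (ln(68.79/70.36) + (0.0395+0.2294²/2)·1.3348) / 0.265034 = (-0.022567 + 0.087846) / 0.265034 = 0.246306
d₂ = d₁ − σ√T = 0.246306 − 0.265034 = -0.018728
e^{−rT} = e^{−0.0395·1.3348} = 0.948641
N(d₁) = 0.597277,  N(d₂) = 0.492529
Call price V = S·N(d₁) − K·e^{−rT}·N(d₂) = 41.086718 − 32.874552 = 8.212166
φ(d₁) = (1/√(2π))·e^{−d₁²/2} = 0.387023
ν = S·φ(d₁)·√T = 30.758832

price = 8.212166
ν = 30.758832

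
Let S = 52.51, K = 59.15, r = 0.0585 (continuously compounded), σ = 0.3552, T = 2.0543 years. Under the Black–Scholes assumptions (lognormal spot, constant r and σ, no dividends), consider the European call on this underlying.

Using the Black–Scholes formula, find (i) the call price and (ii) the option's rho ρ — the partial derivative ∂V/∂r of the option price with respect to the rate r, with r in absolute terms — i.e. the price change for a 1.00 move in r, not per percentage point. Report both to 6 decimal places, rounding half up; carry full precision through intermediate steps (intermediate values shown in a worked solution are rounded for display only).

σ√T = 0.3552·√2.0543 = 0.509102
d₁ = (ln(S/K) + (r+σ²/2)T) / (σ√T) = (ln(52.51/59.15) + (0.0585+0.3552²/2)·2.0543) / 0.509102 = (-0.119073 + 0.249769) / 0.509102 = 0.256719
d₂ = d₁ − σ√T = 0.256719 − 0.509102 = -0.252383
e^{−rT} = e^{−0.0585·2.0543} = 0.886764
N(d₁) = 0.601302,  N(d₂) = 0.400372
Call price V = S·N(d₁) − K·e^{−rT}·N(d₂) = 31.574371 − 21.000366 = 10.574005
ρ = K·T·e^{−rT}·N(d₂) = 43.141051

price = 10.574005
ρ = 43.141051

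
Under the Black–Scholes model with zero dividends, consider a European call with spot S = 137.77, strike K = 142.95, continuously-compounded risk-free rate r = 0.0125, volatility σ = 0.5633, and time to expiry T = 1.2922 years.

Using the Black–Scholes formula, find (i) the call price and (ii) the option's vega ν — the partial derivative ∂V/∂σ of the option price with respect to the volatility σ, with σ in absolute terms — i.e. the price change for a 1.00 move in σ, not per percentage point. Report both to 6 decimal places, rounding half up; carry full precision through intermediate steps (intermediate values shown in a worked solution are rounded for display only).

price = 33.537764
ν = 59.944564

σ√T = 0.5633·√1.2922 = 0.640331
d₁ = (ln(S/K) + (r+σ²/2)T) / (σ√T) = (ln(137.77/142.95) + (0.0125+0.5633²/2)·1.2922) / 0.640331 = (-0.036909 + 0.221164) / 0.640331 = 0.287750
d₂ = d₁ − σ√T = 0.287750 − 0.640331 = -0.352581
e^{−rT} = e^{−0.0125·1.2922} = 0.983977
N(d₁) = 0.613231,  N(d₂) = 0.362201
Call price V = S·N(d₁) − K·e^{−rT}·N(d₂) = 84.484819 − 50.947055 = 33.537764
φ(d₁) = (1/√(2π))·e^{−d₁²/2} = 0.382763
ν = S·φ(d₁)·√T = 59.944564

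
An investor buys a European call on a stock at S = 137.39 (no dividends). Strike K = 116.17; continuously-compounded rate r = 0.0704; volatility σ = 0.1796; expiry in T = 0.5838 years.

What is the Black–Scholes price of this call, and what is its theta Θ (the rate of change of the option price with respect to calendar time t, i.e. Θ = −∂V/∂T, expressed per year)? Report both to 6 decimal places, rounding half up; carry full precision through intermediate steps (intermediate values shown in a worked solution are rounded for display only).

σ√T = 0.1796·√0.5838 = 0.137227
d₁ = (ln(S/K) + (r+σ²/2)T) / (σ√T) = (ln(137.39/116.17) + (0.0704+0.1796²/2)·0.5838) / 0.137227 = (0.167769 + 0.050515) / 0.137227 = 1.590683
d₂ = d₁ − σ√T = 1.590683 − 0.137227 = 1.453456
e^{−rT} = e^{−0.0704·0.5838} = 0.959734
N(d₁) = 0.944160,  N(d₂) = 0.926951
Call price V = S·N(d₁) − K·e^{−rT}·N(d₂) = 129.718078 − 103.347907 = 26.370171
φ(d₁) = (1/√(2π))·e^{−d₁²/2} = 0.112582
Θ = −S·φ(d₁)·σ/(2√T) − r·K·e^{−rT}·N(d₂) = −1.817891 − 7.275693 = -9.093584

price = 26.370171
Θ = -9.093584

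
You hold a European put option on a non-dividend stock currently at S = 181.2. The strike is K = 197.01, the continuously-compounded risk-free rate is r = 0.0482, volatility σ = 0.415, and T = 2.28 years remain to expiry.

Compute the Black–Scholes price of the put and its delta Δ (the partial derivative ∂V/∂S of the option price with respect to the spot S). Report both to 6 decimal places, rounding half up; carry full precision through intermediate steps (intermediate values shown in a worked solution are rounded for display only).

σ√T = 0.415·√2.28 = 0.626636
d₁ = (ln(S/K) + (r+σ²/2)T) / (σ√T) = (ln(181.2/197.01) + (0.0482+0.415²/2)·2.28) / 0.626636 = (-0.083653 + 0.306232) / 0.626636 = 0.355197
d₂ = d₁ − σ√T = 0.355197 − 0.626636 = -0.271439
e^{−rT} = e^{−0.0482·2.28} = 0.895927
N(−d₁) = 0.361221,  N(−d₂) = 0.606973
Put price V = K·e^{−rT}·N(−d₂) − S·N(−d₁) = 107.134824 − 65.453237 = 41.681587
Δ = −N(−d₁) = -0.361221

price = 41.681587
Δ = -0.361221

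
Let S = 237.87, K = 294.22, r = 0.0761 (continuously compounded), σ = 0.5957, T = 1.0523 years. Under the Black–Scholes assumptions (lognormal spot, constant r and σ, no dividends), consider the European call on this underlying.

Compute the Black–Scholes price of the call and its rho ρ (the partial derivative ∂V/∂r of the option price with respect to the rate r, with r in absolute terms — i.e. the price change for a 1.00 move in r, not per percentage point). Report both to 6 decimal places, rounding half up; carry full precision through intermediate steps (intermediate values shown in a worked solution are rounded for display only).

price = 45.677039
ρ = 85.932460

σ√T = 0.5957·√1.0523 = 0.611079
d₁ = (ln(S/K) + (r+σ²/2)T) / (σ√T) = (ln(237.87/294.22) + (0.0761+0.5957²/2)·1.0523) / 0.611079 = (-0.212603 + 0.266789) / 0.611079 = 0.088672
d₂ = d₁ − σ√T = 0.088672 − 0.611079 = -0.522407
e^{−rT} = e^{−0.0761·1.0523} = 0.923042
N(d₁) = 0.535329,  N(d₂) = 0.300693
Call price V = S·N(d₁) − K·e^{−rT}·N(d₂) = 127.338600 − 81.661560 = 45.677039
ρ = K·T·e^{−rT}·N(d₂) = 85.932460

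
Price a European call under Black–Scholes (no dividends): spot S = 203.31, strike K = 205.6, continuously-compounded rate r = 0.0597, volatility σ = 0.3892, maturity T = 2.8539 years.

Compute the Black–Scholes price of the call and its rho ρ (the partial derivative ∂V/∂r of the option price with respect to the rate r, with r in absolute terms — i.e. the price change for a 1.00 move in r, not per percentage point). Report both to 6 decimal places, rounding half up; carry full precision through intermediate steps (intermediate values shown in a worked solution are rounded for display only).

σ√T = 0.3892·√2.8539 = 0.657495
d₁ = (ln(S/K) + (r+σ²/2)T) / (σ√T) = (ln(203.31/205.6) + (0.0597+0.3892²/2)·2.8539) / 0.657495 = (-0.011201 + 0.386527) / 0.657495 = 0.570844
d₂ = d₁ − σ√T = 0.570844 − 0.657495 = -0.086651
e^{−rT} = e^{−0.0597·2.8539} = 0.843346
N(d₁) = 0.715947,  N(d₂) = 0.465475
Call price V = S·N(d₁) − K·e^{−rT}·N(d₂) = 145.559239 − 80.709549 = 64.849690
ρ = K·T·e^{−rT}·N(d₂) = 230.336982

price = 64.849690
ρ = 230.336982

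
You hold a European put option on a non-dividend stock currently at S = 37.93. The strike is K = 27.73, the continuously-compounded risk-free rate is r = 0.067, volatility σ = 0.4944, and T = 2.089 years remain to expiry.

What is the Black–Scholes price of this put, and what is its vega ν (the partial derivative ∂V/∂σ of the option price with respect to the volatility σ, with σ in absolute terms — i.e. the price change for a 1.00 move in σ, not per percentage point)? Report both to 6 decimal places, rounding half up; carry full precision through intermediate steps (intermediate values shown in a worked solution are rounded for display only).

price = 3.328208
ν = 13.378019

σ√T = 0.4944·√2.089 = 0.714575
d₁ = (ln(S/K) + (r+σ²/2)T) / (σ√T) = (ln(37.93/27.73) + (0.067+0.4944²/2)·2.089) / 0.714575 = (0.313227 + 0.395272) / 0.714575 = 0.991497
d₂ = d₁ − σ√T = 0.991497 − 0.714575 = 0.276923
e^{−rT} = e^{−0.067·2.089} = 0.869390
N(−d₁) = 0.160721,  N(−d₂) = 0.390920
Put price V = K·e^{−rT}·N(−d₂) − S·N(−d₁) = 9.424370 − 6.096162 = 3.328208
φ(d₁) = (1/√(2π))·e^{−d₁²/2} = 0.244028
ν = S·φ(d₁)·√T = 13.378019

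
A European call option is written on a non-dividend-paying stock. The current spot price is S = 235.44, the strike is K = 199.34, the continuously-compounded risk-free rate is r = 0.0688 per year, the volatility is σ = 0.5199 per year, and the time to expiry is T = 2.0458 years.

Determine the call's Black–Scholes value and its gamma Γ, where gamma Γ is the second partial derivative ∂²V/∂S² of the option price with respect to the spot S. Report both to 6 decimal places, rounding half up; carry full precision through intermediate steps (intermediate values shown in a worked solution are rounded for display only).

price = 95.089846
Γ = 0.001675

σ√T = 0.5199·√2.0458 = 0.743621
d₁ = (ln(S/K) + (r+σ²/2)T) / (σ√T) = (ln(235.44/199.34) + (0.0688+0.5199²/2)·2.0458) / 0.743621 = (0.166444 + 0.417237) / 0.743621 = 0.784918
d₂ = d₁ − σ√T = 0.784918 − 0.743621 = 0.041297
e^{−rT} = e^{−0.0688·2.0458} = 0.868706
N(d₁) = 0.783749,  N(d₂) = 0.516471
Call price V = S·N(d₁) − K·e^{−rT}·N(d₂) = 184.525891 − 89.436045 = 95.089846
φ(d₁) = (1/√(2π))·e^{−d₁²/2} = 0.293175
Γ = φ(d₁) / (S·σ·√T) = 0.001675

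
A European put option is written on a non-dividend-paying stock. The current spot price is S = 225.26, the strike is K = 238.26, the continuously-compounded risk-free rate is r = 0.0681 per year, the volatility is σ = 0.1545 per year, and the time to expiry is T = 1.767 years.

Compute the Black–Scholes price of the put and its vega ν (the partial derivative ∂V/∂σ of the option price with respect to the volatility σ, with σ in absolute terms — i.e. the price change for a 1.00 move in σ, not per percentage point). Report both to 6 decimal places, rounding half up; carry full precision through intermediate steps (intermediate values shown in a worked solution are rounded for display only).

price = 11.706814
ν = 109.582235

σ√T = 0.1545·√1.767 = 0.205375
d₁ = (ln(S/K) + (r+σ²/2)T) / (σ√T) = (ln(225.26/238.26) + (0.0681+0.1545²/2)·1.767) / 0.205375 = (-0.056107 + 0.141422) / 0.205375 = 0.415411
d₂ = d₁ − σ√T = 0.415411 − 0.205375 = 0.210036
e^{−rT} = e^{−0.0681·1.767} = 0.886625
N(−d₁) = 0.338921,  N(−d₂) = 0.416820
Put price V = K·e^{−rT}·N(−d₂) − S·N(−d₁) = 88.052064 − 76.345251 = 11.706814
φ(d₁) = (1/√(2π))·e^{−d₁²/2} = 0.365964
ν = S·φ(d₁)·√T = 109.582235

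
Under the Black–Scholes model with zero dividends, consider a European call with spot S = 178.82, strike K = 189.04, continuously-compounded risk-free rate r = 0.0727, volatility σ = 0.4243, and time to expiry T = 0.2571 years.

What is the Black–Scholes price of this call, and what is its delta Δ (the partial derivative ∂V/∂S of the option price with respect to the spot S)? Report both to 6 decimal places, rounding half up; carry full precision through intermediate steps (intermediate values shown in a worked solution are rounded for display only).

price = 12.474404
Δ = 0.474530

σ√T = 0.4243·√0.2571 = 0.215141
d₁ = (ln(S/K) + (r+σ²/2)T) / (σ√T) = (ln(178.82/189.04) + (0.0727+0.4243²/2)·0.2571) / 0.215141 = (-0.055579 + 0.041834) / 0.215141 = -0.063887
d₂ = d₁ − σ√T = -0.063887 − 0.215141 = -0.279029
e^{−rT} = e^{−0.0727·0.2571} = 0.981482
N(d₁) = 0.474530,  N(d₂) = 0.390111
Call price V = S·N(d₁) − K·e^{−rT}·N(d₂) = 84.855443 − 72.381039 = 12.474404
Δ = N(d₁) = 0.474530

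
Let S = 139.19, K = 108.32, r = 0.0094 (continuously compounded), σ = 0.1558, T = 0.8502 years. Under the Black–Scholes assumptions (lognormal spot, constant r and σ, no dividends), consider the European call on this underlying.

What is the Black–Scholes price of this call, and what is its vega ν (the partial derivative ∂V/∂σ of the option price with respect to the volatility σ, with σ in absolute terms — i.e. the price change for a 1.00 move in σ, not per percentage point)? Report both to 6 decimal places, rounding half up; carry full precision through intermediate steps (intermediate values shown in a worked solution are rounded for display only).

price = 31.981852
ν = 8.862424

σ√T = 0.1558·√0.8502 = 0.143657
d₁ = (ln(S/K) + (r+σ²/2)T) / (σ√T) = (ln(139.19/108.32) + (0.0094+0.1558²/2)·0.8502) / 0.143657 = (0.250750 + 0.018311) / 0.143657 = 1.872933
d₂ = d₁ − σ√T = 1.872933 − 0.143657 = 1.729276
e^{−rT} = e^{−0.0094·0.8502} = 0.992040
N(d₁) = 0.969461,  N(d₂) = 0.958120
Call price V = S·N(d₁) − K·e^{−rT}·N(d₂) = 134.939303 − 102.957451 = 31.981852
φ(d₁) = (1/√(2π))·e^{−d₁²/2} = 0.069053
ν = S·φ(d₁)·√T = 8.862424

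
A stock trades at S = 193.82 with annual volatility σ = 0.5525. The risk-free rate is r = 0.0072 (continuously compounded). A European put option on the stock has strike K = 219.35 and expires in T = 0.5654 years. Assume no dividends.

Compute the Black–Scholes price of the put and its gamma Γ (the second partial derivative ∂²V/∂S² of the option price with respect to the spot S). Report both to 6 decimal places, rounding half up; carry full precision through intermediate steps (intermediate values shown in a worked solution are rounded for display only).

σ√T = 0.5525·√0.5654 = 0.415442
d₁ = (ln(S/K) + (r+σ²/2)T) / (σ√T) = (ln(193.82/219.35) + (0.0072+0.5525²/2)·0.5654) / 0.415442 = (-0.123739 + 0.090367) / 0.415442 = -0.080329
d₂ = d₁ − σ√T = -0.080329 − 0.415442 = -0.495771
e^{−rT} = e^{−0.0072·0.5654} = 0.995937
N(−d₁) = 0.532012,  N(−d₂) = 0.689972
Put price V = K·e^{−rT}·N(−d₂) − S·N(−d₁) = 150.730467 − 103.114585 = 47.615882
φ(d₁) = (1/√(2π))·e^{−d₁²/2} = 0.397657
Γ = φ(d₁) / (S·σ·√T) = 0.004939

price = 47.615882
Γ = 0.004939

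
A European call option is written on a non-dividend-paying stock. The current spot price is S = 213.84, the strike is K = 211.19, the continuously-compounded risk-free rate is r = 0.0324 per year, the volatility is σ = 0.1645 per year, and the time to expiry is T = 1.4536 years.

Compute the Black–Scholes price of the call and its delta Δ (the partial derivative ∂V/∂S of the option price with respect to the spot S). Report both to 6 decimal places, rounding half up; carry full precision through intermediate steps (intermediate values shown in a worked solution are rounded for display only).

σ√T = 0.1645·√1.4536 = 0.198330
d₁ = (ln(S/K) + (r+σ²/2)T) / (σ√T) = (ln(213.84/211.19) + (0.0324+0.1645²/2)·1.4536) / 0.198330 = (0.012470 + 0.066764) / 0.198330 = 0.399505
d₂ = d₁ − σ√T = 0.399505 − 0.198330 = 0.201175
e^{−rT} = e^{−0.0324·1.4536} = 0.953995
N(d₁) = 0.655240,  N(d₂) = 0.579719
Call price V = S·N(d₁) − K·e^{−rT}·N(d₂) = 140.116432 − 116.798509 = 23.317923
Δ = N(d₁) = 0.655240

price = 23.317923
Δ = 0.655240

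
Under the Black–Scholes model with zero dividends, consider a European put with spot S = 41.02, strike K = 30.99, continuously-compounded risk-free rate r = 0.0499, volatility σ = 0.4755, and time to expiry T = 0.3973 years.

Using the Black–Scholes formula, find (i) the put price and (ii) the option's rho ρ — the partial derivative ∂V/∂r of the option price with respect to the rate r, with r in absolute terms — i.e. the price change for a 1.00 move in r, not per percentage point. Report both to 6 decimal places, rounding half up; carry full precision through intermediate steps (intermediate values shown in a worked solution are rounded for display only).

price = 0.872470
ρ = -2.379792

σ√T = 0.4755·√0.3973 = 0.299716
d₁ = (ln(S/K) + (r+σ²/2)T) / (σ√T) = (ln(41.02/30.99) + (0.0499+0.4755²/2)·0.3973) / 0.299716 = (0.280395 + 0.064740) / 0.299716 = 1.151541
d₂ = d₁ − σ√T = 1.151541 − 0.299716 = 0.851825
e^{−rT} = e^{−0.0499·0.3973} = 0.980370
N(−d₁) = 0.124755,  N(−d₂) = 0.197155
Put price V = K·e^{−rT}·N(−d₂) − S·N(−d₁) = 5.989912 − 5.117442 = 0.872470
ρ = −K·T·e^{−rT}·N(−d₂) = -2.379792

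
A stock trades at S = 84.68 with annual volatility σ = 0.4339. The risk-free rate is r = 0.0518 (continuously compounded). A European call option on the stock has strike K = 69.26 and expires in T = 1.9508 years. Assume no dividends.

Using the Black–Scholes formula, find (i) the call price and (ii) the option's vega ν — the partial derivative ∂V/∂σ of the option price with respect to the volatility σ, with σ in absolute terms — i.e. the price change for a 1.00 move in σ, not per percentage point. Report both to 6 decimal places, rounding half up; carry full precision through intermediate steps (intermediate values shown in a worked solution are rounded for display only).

price = 30.624370
ν = 34.223227

σ√T = 0.4339·√1.9508 = 0.606033
d₁ = (ln(S/K) + (r+σ²/2)T) / (σ√T) = (ln(84.68/69.26) + (0.0518+0.4339²/2)·1.9508) / 0.606033 = (0.201012 + 0.284689) / 0.606033 = 0.801444
d₂ = d₁ − σ√T = 0.801444 − 0.606033 = 0.195411
e^{−rT} = e^{−0.0518·1.9508} = 0.903887
N(d₁) = 0.788563,  N(d₂) = 0.577464
Call price V = S·N(d₁) − K·e^{−rT}·N(d₂) = 66.775483 − 36.151113 = 30.624370
φ(d₁) = (1/√(2π))·e^{−d₁²/2} = 0.289357
ν = S·φ(d₁)·√T = 34.223227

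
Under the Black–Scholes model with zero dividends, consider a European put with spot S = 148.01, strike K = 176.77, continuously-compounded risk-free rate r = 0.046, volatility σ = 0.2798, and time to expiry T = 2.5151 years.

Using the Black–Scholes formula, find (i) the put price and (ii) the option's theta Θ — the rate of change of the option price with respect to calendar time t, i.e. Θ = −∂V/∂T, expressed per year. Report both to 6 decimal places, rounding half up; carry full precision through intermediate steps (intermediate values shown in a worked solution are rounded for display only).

σ√T = 0.2798·√2.5151 = 0.443737
d₁ = (ln(S/K) + (r+σ²/2)T) / (σ√T) = (ln(148.01/176.77) + (0.046+0.2798²/2)·2.5151) / 0.443737 = (-0.177570 + 0.214146) / 0.443737 = 0.082428
d₂ = d₁ − σ√T = 0.082428 − 0.443737 = -0.361309
e^{−rT} = e^{−0.046·2.5151} = 0.890747
N(−d₁) = 0.467153,  N(−d₂) = 0.641066
Put price V = K·e^{−rT}·N(−d₂) − S·N(−d₁) = 100.940550 − 69.143372 = 31.797178
φ(d₁) = (1/√(2π))·e^{−d₁²/2} = 0.397589
Θ = −S·φ(d₁)·σ/(2√T) + r·K·e^{−rT}·N(−d₂) = −5.191177 + 4.643265 = -0.547912

price = 31.797178
Θ = -0.547912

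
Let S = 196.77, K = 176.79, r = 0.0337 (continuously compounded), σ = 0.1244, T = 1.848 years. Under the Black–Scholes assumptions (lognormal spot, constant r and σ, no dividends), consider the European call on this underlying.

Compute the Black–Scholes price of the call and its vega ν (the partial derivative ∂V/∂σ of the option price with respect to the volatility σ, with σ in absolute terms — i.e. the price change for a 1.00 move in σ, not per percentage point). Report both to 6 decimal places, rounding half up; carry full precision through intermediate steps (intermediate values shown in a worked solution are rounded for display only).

price = 33.188906
ν = 59.173882

σ√T = 0.1244·√1.848 = 0.169111
d₁ = (ln(S/K) + (r+σ²/2)T) / (σ√T) = (ln(196.77/176.79) + (0.0337+0.1244²/2)·1.848) / 0.169111 = (0.107073 + 0.076577) / 0.169111 = 1.085973
d₂ = d₁ − σ√T = 1.085973 − 0.169111 = 0.916862
e^{−rT} = e^{−0.0337·1.848} = 0.939622
N(d₁) = 0.861255,  N(d₂) = 0.820393
Call price V = S·N(d₁) − K·e^{−rT}·N(d₂) = 169.469056 − 136.280150 = 33.188906
φ(d₁) = (1/√(2π))·e^{−d₁²/2} = 0.221218
ν = S·φ(d₁)·√T = 59.173882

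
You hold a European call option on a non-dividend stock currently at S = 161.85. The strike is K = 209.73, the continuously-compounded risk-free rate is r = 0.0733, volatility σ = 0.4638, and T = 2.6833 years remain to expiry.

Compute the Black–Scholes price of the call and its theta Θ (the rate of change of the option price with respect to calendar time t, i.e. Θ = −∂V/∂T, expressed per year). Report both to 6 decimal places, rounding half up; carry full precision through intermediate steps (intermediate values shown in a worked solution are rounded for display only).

σ√T = 0.4638·√2.6833 = 0.759741
d₁ = (ln(S/K) + (r+σ²/2)T) / (σ√T) = (ln(161.85/209.73) + (0.0733+0.4638²/2)·2.6833) / 0.759741 = (-0.259151 + 0.485289) / 0.759741 = 0.297651
d₂ = d₁ − σ√T = 0.297651 − 0.759741 = -0.462089
e^{−rT} = e^{−0.0733·2.6833} = 0.821449
N(d₁) = 0.617015,  N(d₂) = 0.322009
Call price V = S·N(d₁) − K·e^{−rT}·N(d₂) = 99.863934 − 55.476426 = 44.387508
φ(d₁) = (1/√(2π))·e^{−d₁²/2} = 0.381656
Θ = −S·φ(d₁)·σ/(2√T) − r·K·e^{−rT}·N(d₂) = −8.744812 − 4.066422 = -12.811234

price = 44.387508
Θ = -12.811234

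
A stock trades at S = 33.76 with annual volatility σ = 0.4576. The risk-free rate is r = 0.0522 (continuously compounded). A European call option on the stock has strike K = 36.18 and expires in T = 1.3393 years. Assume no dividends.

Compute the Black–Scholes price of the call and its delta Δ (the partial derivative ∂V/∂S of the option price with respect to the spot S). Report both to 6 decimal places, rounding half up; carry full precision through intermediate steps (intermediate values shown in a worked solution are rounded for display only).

price = 7.059060
Δ = 0.604909

σ√T = 0.4576·√1.3393 = 0.529572
d₁ = (ln(S/K) + (r+σ²/2)T) / (σ√T) = (ln(33.76/36.18) + (0.0522+0.4576²/2)·1.3393) / 0.529572 = (-0.069230 + 0.210135) / 0.529572 = 0.266073
d₂ = d₁ − σ√T = 0.266073 − 0.529572 = -0.263499
e^{−rT} = e^{−0.0522·1.3393} = 0.932476
N(d₁) = 0.604909,  N(d₂) = 0.396083
Call price V = S·N(d₁) − K·e^{−rT}·N(d₂) = 20.421713 − 13.362653 = 7.059060
Δ = N(d₁) = 0.604909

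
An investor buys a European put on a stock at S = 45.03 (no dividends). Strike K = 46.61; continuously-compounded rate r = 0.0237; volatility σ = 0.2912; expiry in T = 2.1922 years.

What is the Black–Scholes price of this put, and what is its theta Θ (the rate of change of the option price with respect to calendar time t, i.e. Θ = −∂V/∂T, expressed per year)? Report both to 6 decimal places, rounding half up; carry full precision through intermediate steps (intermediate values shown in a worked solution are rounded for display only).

price = 7.235527
Θ = -1.112355

σ√T = 0.2912·√2.1922 = 0.431153
d₁ = (ln(S/K) + (r+σ²/2)T) / (σ√T) = (ln(45.03/46.61) + (0.0237+0.2912²/2)·2.1922) / 0.431153 = (-0.034486 + 0.144902) / 0.431153 = 0.256093
d₂ = d₁ − σ√T = 0.256093 − 0.431153 = -0.175060
e^{−rT} = e^{−0.0237·2.1922} = 0.949371
N(−d₁) = 0.398939,  N(−d₂) = 0.569484
Put price V = K·e^{−rT}·N(−d₂) − S·N(−d₁) = 25.199766 − 17.964240 = 7.235527
φ(d₁) = (1/√(2π))·e^{−d₁²/2} = 0.386072
Θ = −S·φ(d₁)·σ/(2√T) + r·K·e^{−rT}·N(−d₂) = −1.709590 + 0.597234 = -1.112355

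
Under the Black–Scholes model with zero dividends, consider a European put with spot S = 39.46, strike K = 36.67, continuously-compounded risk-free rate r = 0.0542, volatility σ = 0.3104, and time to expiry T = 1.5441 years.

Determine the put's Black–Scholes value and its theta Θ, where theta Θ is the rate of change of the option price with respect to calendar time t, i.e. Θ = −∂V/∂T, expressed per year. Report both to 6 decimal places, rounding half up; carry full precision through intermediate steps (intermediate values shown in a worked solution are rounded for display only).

price = 3.179652
Θ = -0.883407

σ√T = 0.3104·√1.5441 = 0.385709
d₁ = (ln(S/K) + (r+σ²/2)T) / (σ√T) = (ln(39.46/36.67) + (0.0542+0.3104²/2)·1.5441) / 0.385709 = (0.073329 + 0.158076) / 0.385709 = 0.599946
d₂ = d₁ − σ√T = 0.599946 − 0.385709 = 0.214237
e^{−rT} = e^{−0.0542·1.5441} = 0.919716
N(−d₁) = 0.274271,  N(−d₂) = 0.415181
Put price V = K·e^{−rT}·N(−d₂) − S·N(−d₁) = 14.002392 − 10.822740 = 3.179652
φ(d₁) = (1/√(2π))·e^{−d₁²/2} = 0.333235
Θ = −S·φ(d₁)·σ/(2√T) + r·K·e^{−rT}·N(−d₂) = −1.642337 + 0.758930 = -0.883407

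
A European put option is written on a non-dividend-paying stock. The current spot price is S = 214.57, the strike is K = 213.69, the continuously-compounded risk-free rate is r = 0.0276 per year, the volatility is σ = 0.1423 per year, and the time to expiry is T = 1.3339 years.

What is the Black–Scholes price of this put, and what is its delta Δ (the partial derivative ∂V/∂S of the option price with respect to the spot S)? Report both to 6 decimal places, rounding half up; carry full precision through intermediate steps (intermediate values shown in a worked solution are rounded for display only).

σ√T = 0.1423·√1.3339 = 0.164349
d₁ = (ln(S/K) + (r+σ²/2)T) / (σ√T) = (ln(214.57/213.69) + (0.0276+0.1423²/2)·1.3339) / 0.164349 = (0.004110 + 0.050321) / 0.164349 = 0.331189
d₂ = d₁ − σ√T = 0.331189 − 0.164349 = 0.166840
e^{−rT} = e^{−0.0276·1.3339} = 0.963854
N(−d₁) = 0.370251,  N(−d₂) = 0.433748
Put price V = K·e^{−rT}·N(−d₂) − S·N(−d₁) = 89.337261 − 79.444704 = 9.892557
Δ = −N(−d₁) = -0.370251

price = 9.892557
Δ = -0.370251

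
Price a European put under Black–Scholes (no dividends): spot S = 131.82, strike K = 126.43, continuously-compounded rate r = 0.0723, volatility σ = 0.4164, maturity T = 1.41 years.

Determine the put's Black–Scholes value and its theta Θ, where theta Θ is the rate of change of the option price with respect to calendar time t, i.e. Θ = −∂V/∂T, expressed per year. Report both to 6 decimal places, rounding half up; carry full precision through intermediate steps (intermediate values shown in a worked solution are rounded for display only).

σ√T = 0.4164·√1.41 = 0.494448
d₁ = (ln(S/K) + (r+σ²/2)T) / (σ√T) = (ln(131.82/126.43) + (0.0723+0.4164²/2)·1.41) / 0.494448 = (0.041749 + 0.224182) / 0.494448 = 0.537834
d₂ = d₁ − σ√T = 0.537834 − 0.494448 = 0.043386
e^{−rT} = e^{−0.0723·1.41} = 0.903081
N(−d₁) = 0.295346,  N(−d₂) = 0.482697
Put price V = K·e^{−rT}·N(−d₂) − S·N(−d₁) = 55.112639 − 38.932483 = 16.180156
φ(d₁) = (1/√(2π))·e^{−d₁²/2} = 0.345221
Θ = −S·φ(d₁)·σ/(2√T) + r·K·e^{−rT}·N(−d₂) = −7.979016 + 3.984644 = -3.994372

price = 16.180156
Θ = -3.994372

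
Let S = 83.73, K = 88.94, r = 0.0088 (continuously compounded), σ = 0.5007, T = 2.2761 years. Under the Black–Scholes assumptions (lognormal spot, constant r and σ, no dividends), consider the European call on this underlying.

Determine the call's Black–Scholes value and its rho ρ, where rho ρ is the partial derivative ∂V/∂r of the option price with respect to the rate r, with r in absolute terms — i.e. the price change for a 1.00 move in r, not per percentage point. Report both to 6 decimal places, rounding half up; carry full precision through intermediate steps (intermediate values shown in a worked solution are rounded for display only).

price = 23.463659
ρ = 66.114283

σ√T = 0.5007·√2.2761 = 0.755394
d₁ = (ln(S/K) + (r+σ²/2)T) / (σ√T) = (ln(83.73/88.94) + (0.0088+0.5007²/2)·2.2761) / 0.755394 = (-0.060365 + 0.305339) / 0.755394 = 0.324301
d₂ = d₁ − σ√T = 0.324301 − 0.755394 = -0.431093
e^{−rT} = e^{−0.0088·2.2761} = 0.980170
N(d₁) = 0.627145,  N(d₂) = 0.333200
Call price V = S·N(d₁) − K·e^{−rT}·N(d₂) = 52.510838 − 29.047179 = 23.463659
ρ = K·T·e^{−rT}·N(d₂) = 66.114283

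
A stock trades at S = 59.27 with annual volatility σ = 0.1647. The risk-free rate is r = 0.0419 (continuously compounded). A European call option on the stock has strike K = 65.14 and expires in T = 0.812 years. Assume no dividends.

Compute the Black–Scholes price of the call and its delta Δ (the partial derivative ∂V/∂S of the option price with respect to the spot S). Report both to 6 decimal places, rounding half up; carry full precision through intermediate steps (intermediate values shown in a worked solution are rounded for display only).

price = 2.064497
Δ = 0.369623

σ√T = 0.1647·√0.812 = 0.148413
d₁ = (ln(S/K) + (r+σ²/2)T) / (σ√T) = (ln(59.27/65.14) + (0.0419+0.1647²/2)·0.812) / 0.148413 = (-0.094436 + 0.045036) / 0.148413 = -0.332852
d₂ = d₁ − σ√T = -0.332852 − 0.148413 = -0.481265
e^{−rT} = e^{−0.0419·0.812} = 0.966549
N(d₁) = 0.369623,  N(d₂) = 0.315164
Call price V = S·N(d₁) − K·e^{−rT}·N(d₂) = 21.907555 − 19.843058 = 2.064497
Δ = N(d₁) = 0.369623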